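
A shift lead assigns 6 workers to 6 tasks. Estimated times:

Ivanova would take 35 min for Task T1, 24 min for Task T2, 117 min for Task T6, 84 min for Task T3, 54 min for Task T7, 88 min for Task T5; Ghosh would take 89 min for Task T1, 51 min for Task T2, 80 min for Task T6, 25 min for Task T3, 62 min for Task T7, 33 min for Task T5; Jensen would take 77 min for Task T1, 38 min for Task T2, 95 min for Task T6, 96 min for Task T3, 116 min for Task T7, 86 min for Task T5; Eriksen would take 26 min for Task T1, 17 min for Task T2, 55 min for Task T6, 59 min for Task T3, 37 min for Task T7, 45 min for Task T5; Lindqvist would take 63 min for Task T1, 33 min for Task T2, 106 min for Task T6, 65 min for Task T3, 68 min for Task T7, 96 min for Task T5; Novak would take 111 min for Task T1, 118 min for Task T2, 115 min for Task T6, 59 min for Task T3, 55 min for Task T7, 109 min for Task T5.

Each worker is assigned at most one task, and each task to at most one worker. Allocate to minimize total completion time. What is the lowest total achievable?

Minimum total: 281 min

Optimal: Ivanova→Task T1 (35 min), Ghosh→Task T5 (33 min), Jensen→Task T2 (38 min), Eriksen→Task T6 (55 min), Lindqvist→Task T3 (65 min), Novak→Task T7 (55 min) — total 35+33+38+55+65+55 = 281 min.
Min-entry greedy (repeatedly take the single cheapest remaining cell) gives 324 min, worse by 43.
No other one-to-one assignment undercuts 281 min.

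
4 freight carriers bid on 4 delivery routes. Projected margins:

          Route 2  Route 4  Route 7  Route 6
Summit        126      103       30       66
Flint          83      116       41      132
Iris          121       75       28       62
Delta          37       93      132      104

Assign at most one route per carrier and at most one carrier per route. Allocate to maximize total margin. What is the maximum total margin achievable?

Maximum total: $488k

Optimal: Summit→Route 4 ($103k), Flint→Route 6 ($132k), Iris→Route 2 ($121k), Delta→Route 7 ($132k) — total 103+132+121+132 = $488k.
Row-greedy (each carrier in turn takes its best remaining route) gives $465k, worse by 23.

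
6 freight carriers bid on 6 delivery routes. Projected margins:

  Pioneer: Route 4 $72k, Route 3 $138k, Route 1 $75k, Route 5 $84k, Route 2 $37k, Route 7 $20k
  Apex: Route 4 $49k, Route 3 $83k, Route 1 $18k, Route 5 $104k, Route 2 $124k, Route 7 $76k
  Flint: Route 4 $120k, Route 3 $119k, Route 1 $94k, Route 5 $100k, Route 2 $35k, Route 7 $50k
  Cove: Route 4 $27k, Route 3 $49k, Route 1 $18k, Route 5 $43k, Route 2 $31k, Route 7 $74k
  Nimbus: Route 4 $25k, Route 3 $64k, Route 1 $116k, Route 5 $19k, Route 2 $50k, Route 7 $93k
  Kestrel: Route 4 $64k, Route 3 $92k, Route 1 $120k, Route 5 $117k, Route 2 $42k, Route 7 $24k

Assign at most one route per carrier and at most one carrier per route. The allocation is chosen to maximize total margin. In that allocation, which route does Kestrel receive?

Optimal: Pioneer→Route 3 ($138k), Apex→Route 2 ($124k), Flint→Route 4 ($120k), Cove→Route 7 ($74k), Nimbus→Route 1 ($116k), Kestrel→Route 5 ($117k) — total 138+124+120+74+116+117 = $689k.
Max-entry greedy (repeatedly take the single best remaining cell) gives $638k, worse by 51.
Kestrel's own top route is Route 1 ($120k), but forcing Kestrel→Route 1 and reassigning the rest optimally gives only $638k — worse by 51.

Kestrel receives Route 5.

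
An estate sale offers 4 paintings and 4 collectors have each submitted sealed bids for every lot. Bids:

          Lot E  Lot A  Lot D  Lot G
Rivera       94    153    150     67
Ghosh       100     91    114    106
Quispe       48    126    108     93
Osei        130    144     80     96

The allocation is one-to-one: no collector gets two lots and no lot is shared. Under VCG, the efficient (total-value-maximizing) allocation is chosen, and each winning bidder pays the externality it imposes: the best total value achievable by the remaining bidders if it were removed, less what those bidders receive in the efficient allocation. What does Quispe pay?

Efficient allocation: Rivera→Lot D ($150), Ghosh→Lot G ($106), Quispe→Lot A ($126), Osei→Lot E ($130); total welfare W = $512.
Quispe receives Lot A at value $126, so the others get W − 126 = $386.
Without Quispe: best allocation of the remaining 3 bidders over all 4 lots is Rivera→Lot D ($150), Ghosh→Lot G ($106), Osei→Lot A ($144), total $400.
VCG payment = (others' best without Quispe) − (others' welfare with Quispe) = 400 − 386 = $14.

Quispe pays $14.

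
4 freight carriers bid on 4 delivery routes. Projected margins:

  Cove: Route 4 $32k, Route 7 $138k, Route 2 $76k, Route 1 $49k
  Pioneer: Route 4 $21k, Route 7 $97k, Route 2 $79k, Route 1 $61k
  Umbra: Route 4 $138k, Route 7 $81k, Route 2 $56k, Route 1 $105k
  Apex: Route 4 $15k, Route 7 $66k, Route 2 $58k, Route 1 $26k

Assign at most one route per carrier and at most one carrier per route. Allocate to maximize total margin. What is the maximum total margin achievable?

Max total: $395k

Optimal: Cove→Route 7 ($138k), Pioneer→Route 1 ($61k), Umbra→Route 4 ($138k), Apex→Route 2 ($58k) — total 138+61+138+58 = $395k.
Column-greedy (each route in turn goes to its best remaining carrier) gives $381k, worse by 14.
Swapping Umbra↔Apex (Umbra→Route 2 $56k, Apex→Route 4 $15k) loses 125.
Every other assignment is strictly worse.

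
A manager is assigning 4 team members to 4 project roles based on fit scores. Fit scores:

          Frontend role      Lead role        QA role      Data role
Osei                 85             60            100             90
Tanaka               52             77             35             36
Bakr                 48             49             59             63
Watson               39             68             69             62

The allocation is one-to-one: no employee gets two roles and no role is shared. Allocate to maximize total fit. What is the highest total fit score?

Optimal: Osei→Frontend role (85 pts), Tanaka→Lead role (77 pts), Bakr→Data role (63 pts), Watson→QA role (69 pts) — total 85+77+63+69 = 294 pts.
Row-greedy (each employee in turn takes its best remaining role) gives 279 pts, worse by 15.
Next-best assignment: Osei→QA role, Tanaka→Lead role, Bakr→Frontend role, Watson→Data role = 287 pts.
Swapping Watson↔Osei (Watson→Frontend role 39 pts, Osei→QA role 100 pts) loses 15.
Checked against all permutations: 294 pts is optimal.

Maximum total: 294 pts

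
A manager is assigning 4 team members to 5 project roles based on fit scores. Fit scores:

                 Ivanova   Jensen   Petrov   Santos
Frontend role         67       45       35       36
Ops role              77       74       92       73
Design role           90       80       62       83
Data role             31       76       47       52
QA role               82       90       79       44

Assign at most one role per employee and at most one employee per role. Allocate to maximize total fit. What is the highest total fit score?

Maximum total: 333 pts

This is a one-to-one assignment (maximum-weight bipartite matching).
Optimal: Ivanova→QA role (82 pts), Jensen→Data role (76 pts), Petrov→Ops role (92 pts), Santos→Design role (83 pts) — total 82+76+92+83 = 333 pts.
Row-greedy (each employee in turn takes its best remaining role) gives 324 pts, worse by 9.
Next-best assignment: Ivanova→Frontend role, Jensen→QA role, Petrov→Ops role, Santos→Design role = 332 pts.
Swapping Petrov↔Jensen (Petrov→Data role 47 pts, Jensen→Ops role 74 pts) loses 47.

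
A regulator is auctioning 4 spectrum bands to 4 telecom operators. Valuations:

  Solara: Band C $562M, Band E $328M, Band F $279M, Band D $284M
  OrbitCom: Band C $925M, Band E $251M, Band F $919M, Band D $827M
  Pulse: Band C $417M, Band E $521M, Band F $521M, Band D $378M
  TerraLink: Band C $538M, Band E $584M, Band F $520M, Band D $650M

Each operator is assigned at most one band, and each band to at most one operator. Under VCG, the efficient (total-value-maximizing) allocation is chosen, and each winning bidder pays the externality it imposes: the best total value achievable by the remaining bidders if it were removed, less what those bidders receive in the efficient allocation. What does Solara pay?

Solara pays $6M.

Efficient allocation: Solara→Band C ($562M), OrbitCom→Band F ($919M), Pulse→Band E ($521M), TerraLink→Band D ($650M); total welfare W = $2652M.
Solara receives Band C at value $562M, so the others get W − 562 = $2090M.
Without Solara: best allocation of the remaining 3 bidders over all 4 bands is OrbitCom→Band C ($925M), Pulse→Band E ($521M), TerraLink→Band D ($650M), total $2096M.
VCG payment = (others' best without Solara) − (others' welfare with Solara) = 2096 − 2090 = $6M.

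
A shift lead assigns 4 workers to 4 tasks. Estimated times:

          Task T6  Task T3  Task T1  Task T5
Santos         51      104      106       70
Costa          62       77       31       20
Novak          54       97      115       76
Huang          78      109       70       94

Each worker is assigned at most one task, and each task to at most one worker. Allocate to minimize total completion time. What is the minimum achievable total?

Optimal: Santos→Task T6 (51 min), Costa→Task T5 (20 min), Novak→Task T3 (97 min), Huang→Task T1 (70 min) — total 51+20+97+70 = 238 min.
Column-greedy (each task in turn goes to its cheapest remaining worker) gives 274 min, worse by 36.
No other one-to-one assignment undercuts 238 min.

Min total: 238 min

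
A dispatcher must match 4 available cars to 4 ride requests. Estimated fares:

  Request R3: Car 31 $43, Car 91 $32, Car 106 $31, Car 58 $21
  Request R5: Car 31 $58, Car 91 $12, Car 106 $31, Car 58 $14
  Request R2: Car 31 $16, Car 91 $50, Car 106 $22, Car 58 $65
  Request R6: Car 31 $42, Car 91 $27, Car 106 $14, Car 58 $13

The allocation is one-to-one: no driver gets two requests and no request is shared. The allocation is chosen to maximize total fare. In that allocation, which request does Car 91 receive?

Treat this as an assignment problem: match each driver to one request.
Optimal: Car 31→Request R5 ($58), Car 91→Request R6 ($27), Car 106→Request R3 ($31), Car 58→Request R2 ($65) — total 58+27+31+65 = $181.
Max-entry greedy (repeatedly take the single best remaining cell) gives $169, worse by 12.
Swapping Car 106↔Car 31 (Car 106→Request R5 $31, Car 31→Request R3 $43) loses 15.
Every other assignment is strictly worse.
Car 91's own top request is Request R2 ($50), but forcing Car 91→Request R2 and reassigning the rest optimally gives only $152 — worse by 29.

Car 91 receives Request R6.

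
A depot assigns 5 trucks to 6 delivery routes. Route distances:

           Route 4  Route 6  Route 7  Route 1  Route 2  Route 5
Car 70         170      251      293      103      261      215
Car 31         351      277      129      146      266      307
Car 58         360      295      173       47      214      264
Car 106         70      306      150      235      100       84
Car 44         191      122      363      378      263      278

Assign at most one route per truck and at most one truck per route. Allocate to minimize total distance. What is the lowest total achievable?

Minimum total: 552 km

This is the linear assignment problem.
Optimal: Car 70→Route 4 (170 km), Car 31→Route 7 (129 km), Car 58→Route 1 (47 km), Car 106→Route 5 (84 km), Car 44→Route 6 (122 km) — total 170+129+47+84+122 = 552 km.
Next-best assignment: Car 70→Route 4, Car 31→Route 7, Car 58→Route 1, Car 106→Route 2, Car 44→Route 6 = 568 km.
Swapping Car 70↔Car 58 (Car 70→Route 1 103 km, Car 58→Route 4 360 km) adds 246.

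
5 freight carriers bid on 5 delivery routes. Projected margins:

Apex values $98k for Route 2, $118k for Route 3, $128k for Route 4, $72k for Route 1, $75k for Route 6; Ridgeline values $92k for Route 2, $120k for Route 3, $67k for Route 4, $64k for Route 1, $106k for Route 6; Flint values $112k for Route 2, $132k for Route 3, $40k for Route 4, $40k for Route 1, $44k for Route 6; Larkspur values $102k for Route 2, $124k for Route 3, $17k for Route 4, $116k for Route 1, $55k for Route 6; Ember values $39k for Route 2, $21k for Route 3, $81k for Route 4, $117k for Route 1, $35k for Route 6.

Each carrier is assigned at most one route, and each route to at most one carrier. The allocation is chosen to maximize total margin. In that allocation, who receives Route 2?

Optimal: Apex→Route 4 ($128k), Ridgeline→Route 6 ($106k), Flint→Route 2 ($112k), Larkspur→Route 3 ($124k), Ember→Route 1 ($117k) — total 128+106+112+124+117 = $587k.
Max-entry greedy (repeatedly take the single best remaining cell) gives $585k, worse by 2.
Flint's own top route is Route 3 ($132k), but forcing Flint→Route 3 and reassigning the rest optimally gives only $585k — worse by 2.

Flint receives Route 2.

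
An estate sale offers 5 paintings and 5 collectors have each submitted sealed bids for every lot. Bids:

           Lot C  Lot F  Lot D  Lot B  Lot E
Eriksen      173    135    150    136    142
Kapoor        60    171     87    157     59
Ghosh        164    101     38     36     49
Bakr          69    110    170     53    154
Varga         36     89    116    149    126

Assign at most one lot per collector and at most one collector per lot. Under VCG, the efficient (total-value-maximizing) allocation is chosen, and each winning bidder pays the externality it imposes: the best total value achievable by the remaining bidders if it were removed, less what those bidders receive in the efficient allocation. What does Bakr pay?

Bakr pays $8.

Efficient allocation: Eriksen→Lot E ($142), Kapoor→Lot F ($171), Ghosh→Lot C ($164), Bakr→Lot D ($170), Varga→Lot B ($149); total welfare W = $796.
Bakr receives Lot D at value $170, so the others get W − 170 = $626.
Without Bakr: best allocation of the remaining 4 bidders over all 5 lots is Eriksen→Lot D ($150), Kapoor→Lot F ($171), Ghosh→Lot C ($164), Varga→Lot B ($149), total $634.
VCG payment = (others' best without Bakr) − (others' welfare with Bakr) = 634 − 626 = $8.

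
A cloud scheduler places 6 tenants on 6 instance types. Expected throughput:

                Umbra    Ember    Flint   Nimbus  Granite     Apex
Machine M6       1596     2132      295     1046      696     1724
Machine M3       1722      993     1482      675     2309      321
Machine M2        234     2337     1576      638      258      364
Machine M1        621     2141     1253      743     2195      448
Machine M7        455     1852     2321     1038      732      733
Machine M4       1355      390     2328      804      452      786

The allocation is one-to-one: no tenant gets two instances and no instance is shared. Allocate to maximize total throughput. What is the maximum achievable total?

This is the linear assignment problem.
Optimal: Umbra→Machine M3 (1722 ops/s), Ember→Machine M2 (2337 ops/s), Flint→Machine M4 (2328 ops/s), Nimbus→Machine M7 (1038 ops/s), Granite→Machine M1 (2195 ops/s), Apex→Machine M6 (1724 ops/s) — total 1722+2337+2328+1038+2195+1724 = 11344 ops/s.
Max-entry greedy (repeatedly take the single best remaining cell) gives 10357 ops/s, worse by 987.
Every other assignment is strictly worse.

Maximum total: 11344 ops/s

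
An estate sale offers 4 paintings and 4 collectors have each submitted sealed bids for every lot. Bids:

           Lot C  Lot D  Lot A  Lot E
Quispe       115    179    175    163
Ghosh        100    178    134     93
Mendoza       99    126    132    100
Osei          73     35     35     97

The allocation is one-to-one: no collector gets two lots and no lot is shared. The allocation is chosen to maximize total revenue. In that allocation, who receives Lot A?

Quispe receives Lot A.

This is a one-to-one assignment (maximum-weight bipartite matching).
Optimal: Quispe→Lot A ($175), Ghosh→Lot D ($178), Mendoza→Lot C ($99), Osei→Lot E ($97) — total 175+178+99+97 = $549.
Row-greedy (each collector in turn takes its best remaining lot) gives $486, worse by 63.
Quispe's own top lot is Lot D ($179), but forcing Quispe→Lot D and reassigning the rest optimally gives only $509 — worse by 40.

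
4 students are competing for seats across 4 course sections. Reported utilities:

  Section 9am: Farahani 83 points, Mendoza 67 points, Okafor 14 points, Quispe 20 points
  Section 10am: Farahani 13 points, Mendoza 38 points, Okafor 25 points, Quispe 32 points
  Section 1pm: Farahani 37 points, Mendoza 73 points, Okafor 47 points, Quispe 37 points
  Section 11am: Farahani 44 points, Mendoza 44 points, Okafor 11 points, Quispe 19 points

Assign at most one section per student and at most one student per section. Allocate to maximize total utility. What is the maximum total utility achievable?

Treat this as an assignment problem: match each student to one section.
Optimal: Farahani→Section 9am (83 points), Mendoza→Section 11am (44 points), Okafor→Section 1pm (47 points), Quispe→Section 10am (32 points) — total 83+44+47+32 = 206 points.
Row-greedy (each student in turn takes its best remaining section) gives 200 points, worse by 6.
Next-best assignment: Farahani→Section 9am, Mendoza→Section 1pm, Okafor→Section 10am, Quispe→Section 11am = 200 points.
Swapping Okafor↔Quispe (Okafor→Section 10am 25 points, Quispe→Section 1pm 37 points) loses 17.
Every other assignment is strictly worse.

Max total: 206 points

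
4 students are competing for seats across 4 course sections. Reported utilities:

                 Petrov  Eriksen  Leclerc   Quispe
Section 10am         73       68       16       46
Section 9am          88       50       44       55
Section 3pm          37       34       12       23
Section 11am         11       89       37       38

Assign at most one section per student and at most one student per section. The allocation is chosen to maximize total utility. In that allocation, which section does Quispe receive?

This is the linear assignment problem.
Optimal: Petrov→Section 9am (88 points), Eriksen→Section 11am (89 points), Leclerc→Section 3pm (12 points), Quispe→Section 10am (46 points) — total 88+89+12+46 = 235 points.
Row-greedy (each student in turn takes its best remaining section) gives 216 points, worse by 19.
Next-best assignment: Petrov→Section 10am, Eriksen→Section 11am, Leclerc→Section 9am, Quispe→Section 3pm = 229 points.
Quispe's own top section is Section 9am (55 points), but forcing Quispe→Section 9am and reassigning the rest optimally gives only 229 points — worse by 6.

Quispe receives Section 10am.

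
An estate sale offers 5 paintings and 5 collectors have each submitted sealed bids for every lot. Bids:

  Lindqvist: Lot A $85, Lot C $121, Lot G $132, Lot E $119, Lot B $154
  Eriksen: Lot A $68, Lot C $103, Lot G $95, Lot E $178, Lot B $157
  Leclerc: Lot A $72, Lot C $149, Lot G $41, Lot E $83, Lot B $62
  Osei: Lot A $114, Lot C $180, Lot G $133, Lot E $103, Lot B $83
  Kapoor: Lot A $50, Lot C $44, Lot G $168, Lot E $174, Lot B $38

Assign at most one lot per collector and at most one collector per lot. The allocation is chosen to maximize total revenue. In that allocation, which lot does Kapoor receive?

Kapoor receives Lot G.

Optimal: Lindqvist→Lot B ($154), Eriksen→Lot E ($178), Leclerc→Lot C ($149), Osei→Lot A ($114), Kapoor→Lot G ($168) — total 154+178+149+114+168 = $763.
Max-entry greedy (repeatedly take the single best remaining cell) gives $752, worse by 11.
Next-best assignment: Lindqvist→Lot B, Eriksen→Lot E, Leclerc→Lot A, Osei→Lot C, Kapoor→Lot G = $752.
Swapping Lindqvist↔Eriksen (Lindqvist→Lot E $119, Eriksen→Lot B $157) loses 56.
Kapoor's own top lot is Lot E ($174), but forcing Kapoor→Lot E and reassigning the rest optimally gives only $726 — worse by 37.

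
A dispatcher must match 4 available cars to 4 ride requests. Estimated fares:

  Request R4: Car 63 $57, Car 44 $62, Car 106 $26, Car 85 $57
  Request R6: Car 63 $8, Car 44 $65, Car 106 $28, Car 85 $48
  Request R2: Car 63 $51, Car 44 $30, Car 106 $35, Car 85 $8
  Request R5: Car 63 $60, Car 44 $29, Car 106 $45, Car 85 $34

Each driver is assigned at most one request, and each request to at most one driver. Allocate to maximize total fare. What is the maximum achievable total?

Treat this as an assignment problem: match each driver to one request.
Optimal: Car 63→Request R2 ($51), Car 44→Request R6 ($65), Car 106→Request R5 ($45), Car 85→Request R4 ($57) — total 51+65+45+57 = $218.
Max-entry greedy (repeatedly take the single best remaining cell) gives $217, worse by 1.
Checked against all permutations: $218 is optimal.

Maximum total: $218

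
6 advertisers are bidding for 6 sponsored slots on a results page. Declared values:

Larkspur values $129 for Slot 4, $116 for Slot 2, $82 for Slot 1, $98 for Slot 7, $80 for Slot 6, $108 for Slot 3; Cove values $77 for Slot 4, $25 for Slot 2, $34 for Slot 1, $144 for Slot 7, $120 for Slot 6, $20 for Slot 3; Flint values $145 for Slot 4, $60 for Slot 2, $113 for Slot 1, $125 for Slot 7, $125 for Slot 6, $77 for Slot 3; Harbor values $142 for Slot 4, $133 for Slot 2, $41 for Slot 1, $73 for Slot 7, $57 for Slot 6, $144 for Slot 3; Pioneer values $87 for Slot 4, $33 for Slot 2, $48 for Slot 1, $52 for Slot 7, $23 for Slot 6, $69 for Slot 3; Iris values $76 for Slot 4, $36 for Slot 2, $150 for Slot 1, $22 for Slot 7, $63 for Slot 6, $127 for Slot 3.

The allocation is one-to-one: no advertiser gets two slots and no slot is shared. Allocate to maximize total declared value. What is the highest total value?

Max total: $766

This is the linear assignment problem.
Optimal: Larkspur→Slot 2 ($116), Cove→Slot 7 ($144), Flint→Slot 6 ($125), Harbor→Slot 3 ($144), Pioneer→Slot 4 ($87), Iris→Slot 1 ($150) — total 116+144+125+144+87+150 = $766.
Row-greedy (each advertiser in turn takes its best remaining slot) gives $626, worse by 140.
Every other assignment is strictly worse.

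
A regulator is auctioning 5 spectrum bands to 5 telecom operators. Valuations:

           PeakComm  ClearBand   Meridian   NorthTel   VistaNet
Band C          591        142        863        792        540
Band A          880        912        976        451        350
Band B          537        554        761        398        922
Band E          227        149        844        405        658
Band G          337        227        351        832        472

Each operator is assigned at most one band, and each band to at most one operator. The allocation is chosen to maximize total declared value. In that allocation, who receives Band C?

Optimal: PeakComm→Band C ($591M), ClearBand→Band A ($912M), Meridian→Band E ($844M), NorthTel→Band G ($832M), VistaNet→Band B ($922M) — total 591+912+844+832+922 = $4101M.
Max-entry greedy (repeatedly take the single best remaining cell) gives $3470M, worse by 631.
Next-best assignment: PeakComm→Band G, ClearBand→Band A, Meridian→Band E, NorthTel→Band C, VistaNet→Band B = $3807M.
No other one-to-one assignment exceeds $4101M.
PeakComm's own top band is Band A ($880M), but forcing PeakComm→Band A and reassigning the rest optimally gives only $3787M — worse by 314.

PeakComm receives Band C.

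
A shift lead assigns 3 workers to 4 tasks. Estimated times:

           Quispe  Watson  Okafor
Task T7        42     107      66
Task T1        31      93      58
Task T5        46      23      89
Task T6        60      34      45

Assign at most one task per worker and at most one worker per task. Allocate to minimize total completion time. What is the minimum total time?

Minimum total: 99 min

Optimal: Quispe→Task T1 (31 min), Watson→Task T5 (23 min), Okafor→Task T6 (45 min) — total 31+23+45 = 99 min.
Column-greedy (each task in turn goes to its cheapest remaining worker) gives 123 min, worse by 24.
Every other assignment is strictly worse.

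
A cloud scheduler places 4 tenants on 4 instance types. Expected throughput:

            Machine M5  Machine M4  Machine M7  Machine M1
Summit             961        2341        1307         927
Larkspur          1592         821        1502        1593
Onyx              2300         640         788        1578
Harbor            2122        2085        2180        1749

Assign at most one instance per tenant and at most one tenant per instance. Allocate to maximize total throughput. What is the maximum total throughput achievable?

Max total: 8414 ops/s

Optimal: Summit→Machine M4 (2341 ops/s), Larkspur→Machine M1 (1593 ops/s), Onyx→Machine M5 (2300 ops/s), Harbor→Machine M7 (2180 ops/s) — total 2341+1593+2300+2180 = 8414 ops/s.
Swapping Onyx↔Larkspur (Onyx→Machine M1 1578 ops/s, Larkspur→Machine M5 1592 ops/s) loses 723.
No other one-to-one assignment exceeds 8414 ops/s.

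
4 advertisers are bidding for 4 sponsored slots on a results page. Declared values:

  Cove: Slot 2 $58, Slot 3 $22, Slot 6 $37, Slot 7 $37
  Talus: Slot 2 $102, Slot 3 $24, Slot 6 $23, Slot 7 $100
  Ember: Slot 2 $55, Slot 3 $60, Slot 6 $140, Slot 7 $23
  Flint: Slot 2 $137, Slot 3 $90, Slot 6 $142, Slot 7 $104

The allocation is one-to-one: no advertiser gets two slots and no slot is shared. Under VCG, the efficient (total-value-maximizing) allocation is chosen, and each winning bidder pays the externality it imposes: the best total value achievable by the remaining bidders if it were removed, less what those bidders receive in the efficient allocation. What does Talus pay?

Efficient allocation: Cove→Slot 3 ($22), Talus→Slot 7 ($100), Ember→Slot 6 ($140), Flint→Slot 2 ($137); total welfare W = $399.
Talus receives Slot 7 at value $100, so the others get W − 100 = $299.
Without Talus: best allocation of the remaining 3 bidders over all 4 slots is Cove→Slot 7 ($37), Ember→Slot 6 ($140), Flint→Slot 2 ($137), total $314.
VCG payment = (others' best without Talus) − (others' welfare with Talus) = 314 − 299 = $15.

Talus pays $15.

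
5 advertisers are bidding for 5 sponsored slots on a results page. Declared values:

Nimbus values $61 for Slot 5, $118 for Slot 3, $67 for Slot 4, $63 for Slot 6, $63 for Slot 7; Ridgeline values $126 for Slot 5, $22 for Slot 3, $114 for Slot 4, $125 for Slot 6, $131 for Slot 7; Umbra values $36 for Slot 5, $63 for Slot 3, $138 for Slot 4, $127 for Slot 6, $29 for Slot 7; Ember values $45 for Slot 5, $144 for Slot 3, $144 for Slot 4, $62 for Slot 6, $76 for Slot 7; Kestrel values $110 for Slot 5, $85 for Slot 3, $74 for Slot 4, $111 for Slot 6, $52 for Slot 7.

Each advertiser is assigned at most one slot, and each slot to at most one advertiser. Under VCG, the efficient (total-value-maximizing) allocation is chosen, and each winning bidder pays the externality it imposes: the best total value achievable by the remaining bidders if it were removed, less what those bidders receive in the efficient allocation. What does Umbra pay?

Umbra pays $1.

Efficient allocation: Nimbus→Slot 3 ($118), Ridgeline→Slot 7 ($131), Umbra→Slot 6 ($127), Ember→Slot 4 ($144), Kestrel→Slot 5 ($110); total welfare W = $630.
Umbra receives Slot 6 at value $127, so the others get W − 127 = $503.
Without Umbra: best allocation of the remaining 4 bidders over all 5 slots is Nimbus→Slot 3 ($118), Ridgeline→Slot 7 ($131), Ember→Slot 4 ($144), Kestrel→Slot 6 ($111), total $504.
VCG payment = (others' best without Umbra) − (others' welfare with Umbra) = 504 − 503 = $1.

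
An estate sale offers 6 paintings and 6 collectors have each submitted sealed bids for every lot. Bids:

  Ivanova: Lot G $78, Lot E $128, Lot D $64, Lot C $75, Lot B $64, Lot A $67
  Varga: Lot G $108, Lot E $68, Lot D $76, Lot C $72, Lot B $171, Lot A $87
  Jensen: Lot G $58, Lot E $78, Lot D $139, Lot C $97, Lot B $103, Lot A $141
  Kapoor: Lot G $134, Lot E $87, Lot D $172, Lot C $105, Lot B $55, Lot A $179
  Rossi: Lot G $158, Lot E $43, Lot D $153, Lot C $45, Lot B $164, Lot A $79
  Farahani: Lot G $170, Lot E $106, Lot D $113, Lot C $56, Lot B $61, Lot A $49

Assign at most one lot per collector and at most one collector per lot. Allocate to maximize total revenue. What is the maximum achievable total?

Maximum total: $898

This is a one-to-one assignment (maximum-weight bipartite matching).
Optimal: Ivanova→Lot E ($128), Varga→Lot B ($171), Jensen→Lot C ($97), Kapoor→Lot A ($179), Rossi→Lot D ($153), Farahani→Lot G ($170) — total 128+171+97+179+153+170 = $898.
Row-greedy (each collector in turn takes its best remaining lot) gives $826, worse by 72.
Swapping Kapoor↔Varga (Kapoor→Lot B $55, Varga→Lot A $87) loses 208.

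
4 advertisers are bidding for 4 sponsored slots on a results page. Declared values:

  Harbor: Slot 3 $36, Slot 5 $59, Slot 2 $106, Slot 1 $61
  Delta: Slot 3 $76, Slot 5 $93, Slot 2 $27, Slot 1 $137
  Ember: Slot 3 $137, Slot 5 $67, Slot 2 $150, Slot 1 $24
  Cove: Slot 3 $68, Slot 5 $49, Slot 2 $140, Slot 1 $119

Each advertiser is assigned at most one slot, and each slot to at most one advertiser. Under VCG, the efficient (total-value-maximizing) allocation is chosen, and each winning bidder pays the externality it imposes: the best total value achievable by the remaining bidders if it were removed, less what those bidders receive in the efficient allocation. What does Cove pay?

Cove pays $47.

Efficient allocation: Harbor→Slot 5 ($59), Delta→Slot 1 ($137), Ember→Slot 3 ($137), Cove→Slot 2 ($140); total welfare W = $473.
Cove receives Slot 2 at value $140, so the others get W − 140 = $333.
Without Cove: best allocation of the remaining 3 bidders over all 4 slots is Harbor→Slot 2 ($106), Delta→Slot 1 ($137), Ember→Slot 3 ($137), total $380.
VCG payment = (others' best without Cove) − (others' welfare with Cove) = 380 − 333 = $47.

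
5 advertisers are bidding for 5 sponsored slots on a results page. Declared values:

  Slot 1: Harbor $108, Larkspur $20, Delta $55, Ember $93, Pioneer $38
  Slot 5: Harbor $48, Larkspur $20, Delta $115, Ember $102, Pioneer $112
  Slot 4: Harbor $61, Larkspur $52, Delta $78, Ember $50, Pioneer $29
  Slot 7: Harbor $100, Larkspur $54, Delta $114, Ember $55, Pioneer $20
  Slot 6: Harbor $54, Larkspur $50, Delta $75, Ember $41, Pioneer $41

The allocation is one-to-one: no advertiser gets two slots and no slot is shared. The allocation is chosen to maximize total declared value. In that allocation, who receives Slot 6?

Larkspur receives Slot 6.

Optimal: Harbor→Slot 1 ($108), Larkspur→Slot 6 ($50), Delta→Slot 7 ($114), Ember→Slot 4 ($50), Pioneer→Slot 5 ($112) — total 108+50+114+50+112 = $434.
Max-entry greedy (repeatedly take the single best remaining cell) gives $371, worse by 63.
Next-best assignment: Harbor→Slot 7, Larkspur→Slot 6, Delta→Slot 4, Ember→Slot 1, Pioneer→Slot 5 = $433.
Larkspur's own top slot is Slot 7 ($54), but forcing Larkspur→Slot 7 and reassigning the rest optimally gives only $399 — worse by 35.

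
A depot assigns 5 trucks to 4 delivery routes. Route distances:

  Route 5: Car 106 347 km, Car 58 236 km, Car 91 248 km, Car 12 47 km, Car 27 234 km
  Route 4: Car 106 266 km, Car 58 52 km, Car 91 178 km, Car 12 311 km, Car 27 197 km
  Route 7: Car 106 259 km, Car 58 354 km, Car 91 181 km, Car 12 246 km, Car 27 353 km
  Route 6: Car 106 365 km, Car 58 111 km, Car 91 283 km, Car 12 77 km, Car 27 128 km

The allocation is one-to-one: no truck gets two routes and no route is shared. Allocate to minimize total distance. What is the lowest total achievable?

Optimal: Car 12→Route 5 (47 km), Car 58→Route 4 (52 km), Car 91→Route 7 (181 km), Car 27→Route 6 (128 km) — total 47+52+181+128 = 408 km.
Row-greedy (each truck in turn takes its cheapest remaining route) gives 636 km, worse by 228.
Next-best assignment: Car 12→Route 5, Car 58→Route 4, Car 106→Route 7, Car 27→Route 6 = 486 km.
Every other assignment is strictly worse.

Min total: 408 km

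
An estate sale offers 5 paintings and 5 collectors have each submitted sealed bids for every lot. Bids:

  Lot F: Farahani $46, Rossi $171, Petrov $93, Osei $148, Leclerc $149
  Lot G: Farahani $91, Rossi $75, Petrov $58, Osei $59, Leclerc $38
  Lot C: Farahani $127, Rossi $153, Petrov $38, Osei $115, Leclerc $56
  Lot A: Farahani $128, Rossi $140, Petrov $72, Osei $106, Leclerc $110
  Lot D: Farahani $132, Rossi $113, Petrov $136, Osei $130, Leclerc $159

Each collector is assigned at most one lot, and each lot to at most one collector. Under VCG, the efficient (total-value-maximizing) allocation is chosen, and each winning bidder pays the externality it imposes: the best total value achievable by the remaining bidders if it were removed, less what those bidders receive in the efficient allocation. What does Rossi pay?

Rossi pays $35.

Efficient allocation: Farahani→Lot A ($128), Rossi→Lot C ($153), Petrov→Lot G ($58), Osei→Lot F ($148), Leclerc→Lot D ($159); total welfare W = $646.
Rossi receives Lot C at value $153, so the others get W − 153 = $493.
Without Rossi: best allocation of the remaining 4 bidders over all 5 lots is Farahani→Lot A ($128), Petrov→Lot D ($136), Osei→Lot C ($115), Leclerc→Lot F ($149), total $528.
VCG payment = (others' best without Rossi) − (others' welfare with Rossi) = 528 − 493 = $35.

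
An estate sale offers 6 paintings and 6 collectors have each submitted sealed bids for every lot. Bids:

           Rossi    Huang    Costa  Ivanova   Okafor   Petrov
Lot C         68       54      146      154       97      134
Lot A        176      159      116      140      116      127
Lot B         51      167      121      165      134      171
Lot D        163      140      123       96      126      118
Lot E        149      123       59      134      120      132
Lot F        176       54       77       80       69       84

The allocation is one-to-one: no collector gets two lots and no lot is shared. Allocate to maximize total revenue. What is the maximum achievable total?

Max total: $912

This is a one-to-one assignment (maximum-weight bipartite matching).
Optimal: Rossi→Lot F ($176), Huang→Lot A ($159), Costa→Lot C ($146), Ivanova→Lot E ($134), Okafor→Lot D ($126), Petrov→Lot B ($171) — total 176+159+146+134+126+171 = $912.
Max-entry greedy (repeatedly take the single best remaining cell) gives $838, worse by 74.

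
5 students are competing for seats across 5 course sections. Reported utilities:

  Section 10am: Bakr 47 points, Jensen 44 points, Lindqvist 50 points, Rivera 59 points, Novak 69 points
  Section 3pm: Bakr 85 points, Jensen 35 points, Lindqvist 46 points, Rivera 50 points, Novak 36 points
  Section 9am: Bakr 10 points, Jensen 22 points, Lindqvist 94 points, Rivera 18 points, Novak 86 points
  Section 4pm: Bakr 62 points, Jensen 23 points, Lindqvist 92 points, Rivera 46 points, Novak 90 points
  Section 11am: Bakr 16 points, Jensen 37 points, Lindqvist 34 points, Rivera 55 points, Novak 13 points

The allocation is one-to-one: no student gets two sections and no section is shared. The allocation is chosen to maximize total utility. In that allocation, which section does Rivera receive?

This is the linear assignment problem.
Optimal: Bakr→Section 3pm (85 points), Jensen→Section 10am (44 points), Lindqvist→Section 9am (94 points), Rivera→Section 11am (55 points), Novak→Section 4pm (90 points) — total 85+44+94+55+90 = 368 points.
Max-entry greedy (repeatedly take the single best remaining cell) gives 365 points, worse by 3.
Swapping Bakr↔Novak (Bakr→Section 4pm 62 points, Novak→Section 3pm 36 points) loses 77.
Every other assignment is strictly worse.
Rivera's own top section is Section 10am (59 points), but forcing Rivera→Section 10am and reassigning the rest optimally gives only 365 points — worse by 3.

Rivera receives Section 11am.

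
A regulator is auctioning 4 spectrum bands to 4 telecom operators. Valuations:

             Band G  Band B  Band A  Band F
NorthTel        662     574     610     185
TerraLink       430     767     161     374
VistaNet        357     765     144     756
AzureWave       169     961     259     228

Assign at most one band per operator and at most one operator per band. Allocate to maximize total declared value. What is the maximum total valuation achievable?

This is a one-to-one assignment (maximum-weight bipartite matching).
Optimal: NorthTel→Band A ($610M), TerraLink→Band G ($430M), VistaNet→Band F ($756M), AzureWave→Band B ($961M) — total 610+430+756+961 = $2757M.
Row-greedy (each operator in turn takes its best remaining band) gives $2444M, worse by 313.
No other one-to-one assignment exceeds $2757M.

Max total: $2757M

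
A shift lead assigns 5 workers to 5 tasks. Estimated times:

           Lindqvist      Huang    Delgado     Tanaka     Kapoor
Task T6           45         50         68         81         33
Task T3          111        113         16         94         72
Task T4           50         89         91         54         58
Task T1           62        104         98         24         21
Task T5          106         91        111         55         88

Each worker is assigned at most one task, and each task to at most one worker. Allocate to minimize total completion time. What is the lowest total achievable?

Optimal: Lindqvist→Task T4 (50 min), Huang→Task T6 (50 min), Delgado→Task T3 (16 min), Tanaka→Task T5 (55 min), Kapoor→Task T1 (21 min) — total 50+50+16+55+21 = 192 min.
Row-greedy (each worker in turn takes its cheapest remaining task) gives 262 min, worse by 70.
Swapping Kapoor↔Lindqvist (Kapoor→Task T4 58 min, Lindqvist→Task T1 62 min) adds 49.
Checked against all permutations: 192 min is optimal.

Minimum total: 192 min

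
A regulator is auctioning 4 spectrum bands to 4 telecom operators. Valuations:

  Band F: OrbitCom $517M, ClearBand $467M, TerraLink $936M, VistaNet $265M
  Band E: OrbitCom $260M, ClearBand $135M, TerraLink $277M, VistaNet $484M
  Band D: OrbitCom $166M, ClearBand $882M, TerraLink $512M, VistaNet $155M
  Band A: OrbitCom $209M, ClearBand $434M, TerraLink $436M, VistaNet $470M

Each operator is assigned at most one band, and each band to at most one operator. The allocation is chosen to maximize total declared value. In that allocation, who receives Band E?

OrbitCom receives Band E.

Optimal: OrbitCom→Band E ($260M), ClearBand→Band D ($882M), TerraLink→Band F ($936M), VistaNet→Band A ($470M) — total 260+882+936+470 = $2548M.
Column-greedy (each band in turn goes to its best remaining operator) gives $2511M, worse by 37.
Next-best assignment: OrbitCom→Band A, ClearBand→Band D, TerraLink→Band F, VistaNet→Band E = $2511M.
Swapping OrbitCom↔ClearBand (OrbitCom→Band D $166M, ClearBand→Band E $135M) loses 841.
OrbitCom's own top band is Band F ($517M), but forcing OrbitCom→Band F and reassigning the rest optimally gives only $2319M — worse by 229.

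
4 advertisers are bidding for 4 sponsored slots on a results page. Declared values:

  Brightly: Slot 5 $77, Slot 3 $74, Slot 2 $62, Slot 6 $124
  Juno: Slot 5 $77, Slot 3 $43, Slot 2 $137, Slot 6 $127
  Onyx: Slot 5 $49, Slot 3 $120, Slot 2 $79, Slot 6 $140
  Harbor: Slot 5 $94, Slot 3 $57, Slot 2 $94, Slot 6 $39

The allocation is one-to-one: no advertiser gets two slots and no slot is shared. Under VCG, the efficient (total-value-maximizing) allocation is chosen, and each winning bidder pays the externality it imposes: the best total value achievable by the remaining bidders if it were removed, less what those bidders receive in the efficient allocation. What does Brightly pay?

Brightly pays $20.

Efficient allocation: Brightly→Slot 6 ($124), Juno→Slot 2 ($137), Onyx→Slot 3 ($120), Harbor→Slot 5 ($94); total welfare W = $475.
Brightly receives Slot 6 at value $124, so the others get W − 124 = $351.
Without Brightly: best allocation of the remaining 3 bidders over all 4 slots is Juno→Slot 2 ($137), Onyx→Slot 6 ($140), Harbor→Slot 5 ($94), total $371.
VCG payment = (others' best without Brightly) − (others' welfare with Brightly) = 371 − 351 = $20.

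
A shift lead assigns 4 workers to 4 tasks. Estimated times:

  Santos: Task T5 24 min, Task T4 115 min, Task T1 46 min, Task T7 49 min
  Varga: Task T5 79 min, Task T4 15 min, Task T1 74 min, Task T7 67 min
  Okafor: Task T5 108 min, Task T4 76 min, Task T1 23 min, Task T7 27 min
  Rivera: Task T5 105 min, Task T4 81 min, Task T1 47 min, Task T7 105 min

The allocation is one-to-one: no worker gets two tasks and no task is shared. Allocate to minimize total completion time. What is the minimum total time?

Min total: 113 min

Optimal: Santos→Task T5 (24 min), Varga→Task T4 (15 min), Okafor→Task T7 (27 min), Rivera→Task T1 (47 min) — total 24+15+27+47 = 113 min.
Row-greedy (each worker in turn takes its cheapest remaining task) gives 167 min, worse by 54.
Next-best assignment: Santos→Task T5, Varga→Task T4, Okafor→Task T1, Rivera→Task T7 = 167 min.
Swapping Santos↔Varga (Santos→Task T4 115 min, Varga→Task T5 79 min) adds 155.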